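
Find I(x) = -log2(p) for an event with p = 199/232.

Information content I(x) = -log₂(p(x))
I = -log₂(199/232) = -log₂(0.8578)
I = 0.2214 bits


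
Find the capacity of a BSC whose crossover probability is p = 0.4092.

For BSC with error probability p:
C = 1 - H(p) where H(p) is binary entropy
H(0.4092) = -0.4092 × log₂(0.4092) - 0.5908 × log₂(0.5908)
H(p) = 0.9761
C = 1 - 0.9761 = 0.0239 bits/use


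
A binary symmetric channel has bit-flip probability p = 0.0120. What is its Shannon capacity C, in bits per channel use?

For BSC with error probability p:
C = 1 - H(p) where H(p) is binary entropy
H(0.0120) = -0.0120 × log₂(0.0120) - 0.9880 × log₂(0.9880)
H(p) = 0.0938
C = 1 - 0.0938 = 0.9062 bits/use


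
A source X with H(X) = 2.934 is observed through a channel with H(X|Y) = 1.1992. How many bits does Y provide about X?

I(X;Y) = H(X) - H(X|Y)
I(X;Y) = 2.934 - 1.1992 = 1.7348 bits


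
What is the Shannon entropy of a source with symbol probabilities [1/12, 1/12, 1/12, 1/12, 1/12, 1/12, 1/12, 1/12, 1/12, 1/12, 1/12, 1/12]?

H(X) = -Σ p(x) log₂ p(x)
  -1/12 × log₂(1/12) = 0.2987
  -1/12 × log₂(1/12) = 0.2987
  -1/12 × log₂(1/12) = 0.2987
  -1/12 × log₂(1/12) = 0.2987
  -1/12 × log₂(1/12) = 0.2987
  -1/12 × log₂(1/12) = 0.2987
  -1/12 × log₂(1/12) = 0.2987
  -1/12 × log₂(1/12) = 0.2987
  -1/12 × log₂(1/12) = 0.2987
  -1/12 × log₂(1/12) = 0.2987
  -1/12 × log₂(1/12) = 0.2987
  -1/12 × log₂(1/12) = 0.2987
H(X) = 3.5850 bits


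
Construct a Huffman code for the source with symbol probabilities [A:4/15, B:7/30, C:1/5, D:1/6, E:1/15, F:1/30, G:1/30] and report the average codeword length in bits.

Huffman tree construction:
Combine smallest probabilities repeatedly
Resulting codes:
  A: 10 (length 2)
  B: 01 (length 2)
  C: 00 (length 2)
  D: 111 (length 3)
  E: 1100 (length 4)
  F: 11010 (length 5)
  G: 11011 (length 5)
Average length = Σ p(s) × length(s) = 2.5000 bits


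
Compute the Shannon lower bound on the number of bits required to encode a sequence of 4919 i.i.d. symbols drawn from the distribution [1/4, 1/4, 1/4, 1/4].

Entropy H = 2.0000 bits/symbol
Minimum bits = H × n = 2.0000 × 4919
= 9838.00 bits


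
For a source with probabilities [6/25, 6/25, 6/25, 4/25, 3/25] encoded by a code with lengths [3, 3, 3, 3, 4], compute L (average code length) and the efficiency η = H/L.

Average length L = Σ p_i × l_i = 3.1200 bits
Entropy H = 2.2725 bits
Efficiency η = H/L × 100% = 72.84%


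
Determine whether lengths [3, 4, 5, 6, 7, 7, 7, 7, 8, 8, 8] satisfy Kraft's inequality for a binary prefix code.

Kraft inequality: Σ 2^(-l_i) ≤ 1 for prefix-free code
Calculating: 2^(-3) + 2^(-4) + 2^(-5) + 2^(-6) + 2^(-7) + 2^(-7) + 2^(-7) + 2^(-7) + 2^(-8) + 2^(-8) + 2^(-8)
= 0.125 + 0.0625 + 0.03125 + 0.015625 + 0.0078125 + 0.0078125 + 0.0078125 + 0.0078125 + 0.00390625 + 0.00390625 + 0.00390625
= 0.2773
Since 0.2773 ≤ 1, prefix-free code exists


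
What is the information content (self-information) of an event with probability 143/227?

Information content I(x) = -log₂(p(x))
I = -log₂(143/227) = -log₂(0.6300)
I = 0.6667 bits


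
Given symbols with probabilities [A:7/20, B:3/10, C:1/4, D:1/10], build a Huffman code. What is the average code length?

Huffman tree construction:
Combine smallest probabilities repeatedly
Resulting codes:
  A: 11 (length 2)
  B: 10 (length 2)
  C: 01 (length 2)
  D: 00 (length 2)
Average length = Σ p(s) × length(s) = 2.0000 bits


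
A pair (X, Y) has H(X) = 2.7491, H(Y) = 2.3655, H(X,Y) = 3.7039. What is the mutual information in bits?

I(X;Y) = H(X) + H(Y) - H(X,Y)
I(X;Y) = 2.7491 + 2.3655 - 3.7039 = 1.4107 bits


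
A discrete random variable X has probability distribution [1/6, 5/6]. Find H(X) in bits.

H(X) = -Σ p(x) log₂ p(x)
  -1/6 × log₂(1/6) = 0.4308
  -5/6 × log₂(5/6) = 0.2192
H(X) = 0.6500 bits


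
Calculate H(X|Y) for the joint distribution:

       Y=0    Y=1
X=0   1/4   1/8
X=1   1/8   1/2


H(X|Y) = Σ_y p(y) H(X|Y=y)
  p(Y=0) = 3/8, H(X|Y=0) = 0.9183
  p(Y=1) = 5/8, H(X|Y=1) = 0.7219
H(X|Y) = 0.3750×0.9183 + 0.6250×0.7219 = 0.7956 bits


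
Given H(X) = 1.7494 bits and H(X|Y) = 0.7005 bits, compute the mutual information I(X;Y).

I(X;Y) = H(X) - H(X|Y)
I(X;Y) = 1.7494 - 0.7005 = 1.0489 bits


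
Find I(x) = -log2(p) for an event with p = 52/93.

Information content I(x) = -log₂(p(x))
I = -log₂(52/93) = -log₂(0.5591)
I = 0.8387 bits


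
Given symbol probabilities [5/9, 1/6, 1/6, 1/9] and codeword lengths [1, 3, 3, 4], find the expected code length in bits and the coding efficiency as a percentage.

Average length L = Σ p_i × l_i = 2.0000 bits
Entropy H = 1.6850 bits
Efficiency η = H/L × 100% = 84.25%


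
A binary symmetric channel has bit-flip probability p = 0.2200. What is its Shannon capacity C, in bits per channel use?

For BSC with error probability p:
C = 1 - H(p) where H(p) is binary entropy
H(0.2200) = -0.2200 × log₂(0.2200) - 0.7800 × log₂(0.7800)
H(p) = 0.7602
C = 1 - 0.7602 = 0.2398 bits/use


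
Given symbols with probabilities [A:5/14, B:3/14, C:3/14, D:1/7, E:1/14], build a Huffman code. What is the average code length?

Huffman tree construction:
Combine smallest probabilities repeatedly
Resulting codes:
  A: 11 (length 2)
  B: 00 (length 2)
  C: 01 (length 2)
  D: 101 (length 3)
  E: 100 (length 3)
Average length = Σ p(s) × length(s) = 2.2143 bits


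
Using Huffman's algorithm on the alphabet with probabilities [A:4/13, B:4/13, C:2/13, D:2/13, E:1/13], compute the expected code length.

Huffman tree construction:
Combine smallest probabilities repeatedly
Resulting codes:
  A: 10 (length 2)
  B: 11 (length 2)
  C: 011 (length 3)
  D: 00 (length 2)
  E: 010 (length 3)
Average length = Σ p(s) × length(s) = 2.2308 bits


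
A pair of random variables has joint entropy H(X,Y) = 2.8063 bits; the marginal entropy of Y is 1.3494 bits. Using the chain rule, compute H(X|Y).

Chain rule: H(X,Y) = H(X|Y) + H(Y)
H(X|Y) = H(X,Y) - H(Y) = 2.8063 - 1.3494 = 1.4569 bits


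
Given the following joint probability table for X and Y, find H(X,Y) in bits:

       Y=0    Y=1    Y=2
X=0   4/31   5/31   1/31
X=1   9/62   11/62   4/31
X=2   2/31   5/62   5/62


H(X,Y) = -Σ p(x,y) log₂ p(x,y)
  p(0,0)=4/31: -0.1290 × log₂(0.1290) = 0.3812
  p(0,1)=5/31: -0.1613 × log₂(0.1613) = 0.4246
  p(0,2)=1/31: -0.0323 × log₂(0.0323) = 0.1598
  p(1,0)=9/62: -0.1452 × log₂(0.1452) = 0.4042
  p(1,1)=11/62: -0.1774 × log₂(0.1774) = 0.4426
  p(1,2)=4/31: -0.1290 × log₂(0.1290) = 0.3812
  p(2,0)=2/31: -0.0645 × log₂(0.0645) = 0.2551
  p(2,1)=5/62: -0.0806 × log₂(0.0806) = 0.2929
  p(2,2)=5/62: -0.0806 × log₂(0.0806) = 0.2929
H(X,Y) = 3.0345 bits


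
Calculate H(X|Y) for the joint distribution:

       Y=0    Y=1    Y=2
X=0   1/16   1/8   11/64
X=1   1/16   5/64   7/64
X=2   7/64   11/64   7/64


H(X|Y) = Σ_y p(y) H(X|Y=y)
  p(Y=0) = 15/64, H(X|Y=0) = 1.5301
  p(Y=1) = 3/8, H(X|Y=1) = 1.5157
  p(Y=2) = 25/64, H(X|Y=2) = 1.5496
H(X|Y) = 0.2344×1.5301 + 0.3750×1.5157 + 0.3906×1.5496 = 1.5323 bits


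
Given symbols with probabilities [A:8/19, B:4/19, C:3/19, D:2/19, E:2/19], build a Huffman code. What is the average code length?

Huffman tree construction:
Combine smallest probabilities repeatedly
Resulting codes:
  A: 0 (length 1)
  B: 111 (length 3)
  C: 110 (length 3)
  D: 100 (length 3)
  E: 101 (length 3)
Average length = Σ p(s) × length(s) = 2.1579 bits


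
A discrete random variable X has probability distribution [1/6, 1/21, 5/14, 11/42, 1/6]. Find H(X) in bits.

H(X) = -Σ p(x) log₂ p(x)
  -1/6 × log₂(1/6) = 0.4308
  -1/21 × log₂(1/21) = 0.2092
  -5/14 × log₂(5/14) = 0.5305
  -11/42 × log₂(11/42) = 0.5062
  -1/6 × log₂(1/6) = 0.4308
H(X) = 2.1076 bits


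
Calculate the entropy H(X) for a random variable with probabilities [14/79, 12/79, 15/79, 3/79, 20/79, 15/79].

H(X) = -Σ p(x) log₂ p(x)
  -14/79 × log₂(14/79) = 0.4424
  -12/79 × log₂(12/79) = 0.4130
  -15/79 × log₂(15/79) = 0.4551
  -3/79 × log₂(3/79) = 0.1792
  -20/79 × log₂(20/79) = 0.5017
  -15/79 × log₂(15/79) = 0.4551
H(X) = 2.4465 bits


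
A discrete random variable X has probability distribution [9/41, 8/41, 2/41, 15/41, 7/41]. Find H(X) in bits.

H(X) = -Σ p(x) log₂ p(x)
  -9/41 × log₂(9/41) = 0.4802
  -8/41 × log₂(8/41) = 0.4600
  -2/41 × log₂(2/41) = 0.2126
  -15/41 × log₂(15/41) = 0.5307
  -7/41 × log₂(7/41) = 0.4354
H(X) = 2.1189 bits


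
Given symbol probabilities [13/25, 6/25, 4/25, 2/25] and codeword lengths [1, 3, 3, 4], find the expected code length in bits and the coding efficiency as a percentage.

Average length L = Σ p_i × l_i = 2.0400 bits
Entropy H = 1.6992 bits
Efficiency η = H/L × 100% = 83.30%


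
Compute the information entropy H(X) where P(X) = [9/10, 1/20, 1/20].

H(X) = -Σ p(x) log₂ p(x)
  -9/10 × log₂(9/10) = 0.1368
  -1/20 × log₂(1/20) = 0.2161
  -1/20 × log₂(1/20) = 0.2161
H(X) = 0.5690 bits


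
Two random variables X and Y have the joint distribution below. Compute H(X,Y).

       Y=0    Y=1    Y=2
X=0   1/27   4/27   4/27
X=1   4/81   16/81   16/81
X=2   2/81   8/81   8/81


H(X,Y) = -Σ p(x,y) log₂ p(x,y)
  p(0,0)=1/27: -0.0370 × log₂(0.0370) = 0.1761
  p(0,1)=4/27: -0.1481 × log₂(0.1481) = 0.4081
  p(0,2)=4/27: -0.1481 × log₂(0.1481) = 0.4081
  p(1,0)=4/81: -0.0494 × log₂(0.0494) = 0.2143
  p(1,1)=16/81: -0.1975 × log₂(0.1975) = 0.4622
  p(1,2)=16/81: -0.1975 × log₂(0.1975) = 0.4622
  p(2,0)=2/81: -0.0247 × log₂(0.0247) = 0.1318
  p(2,1)=8/81: -0.0988 × log₂(0.0988) = 0.3299
  p(2,2)=8/81: -0.0988 × log₂(0.0988) = 0.3299
H(X,Y) = 2.9226 bits


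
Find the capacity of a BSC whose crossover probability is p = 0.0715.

For BSC with error probability p:
C = 1 - H(p) where H(p) is binary entropy
H(0.0715) = -0.0715 × log₂(0.0715) - 0.9285 × log₂(0.9285)
H(p) = 0.3715
C = 1 - 0.3715 = 0.6285 bits/use


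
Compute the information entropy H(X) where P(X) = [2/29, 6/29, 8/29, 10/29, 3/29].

H(X) = -Σ p(x) log₂ p(x)
  -2/29 × log₂(2/29) = 0.2661
  -6/29 × log₂(6/29) = 0.4703
  -8/29 × log₂(8/29) = 0.5125
  -10/29 × log₂(10/29) = 0.5297
  -3/29 × log₂(3/29) = 0.3386
H(X) = 2.1172 bits


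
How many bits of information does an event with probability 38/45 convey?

Information content I(x) = -log₂(p(x))
I = -log₂(38/45) = -log₂(0.8444)
I = 0.2439 bits


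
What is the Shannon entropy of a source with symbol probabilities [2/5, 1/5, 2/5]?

H(X) = -Σ p(x) log₂ p(x)
  -2/5 × log₂(2/5) = 0.5288
  -1/5 × log₂(1/5) = 0.4644
  -2/5 × log₂(2/5) = 0.5288
H(X) = 1.5219 bits


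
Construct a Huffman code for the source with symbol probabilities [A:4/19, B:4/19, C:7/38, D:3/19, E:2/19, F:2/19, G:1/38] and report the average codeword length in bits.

Huffman tree construction:
Combine smallest probabilities repeatedly
Resulting codes:
  A: 00 (length 2)
  B: 01 (length 2)
  C: 111 (length 3)
  D: 110 (length 3)
  E: 1011 (length 4)
  F: 100 (length 3)
  G: 1010 (length 4)
Average length = Σ p(s) × length(s) = 2.7105 bits


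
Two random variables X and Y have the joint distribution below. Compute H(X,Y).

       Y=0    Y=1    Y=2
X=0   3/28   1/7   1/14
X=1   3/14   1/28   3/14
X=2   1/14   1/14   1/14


H(X,Y) = -Σ p(x,y) log₂ p(x,y)
  p(0,0)=3/28: -0.1071 × log₂(0.1071) = 0.3453
  p(0,1)=1/7: -0.1429 × log₂(0.1429) = 0.4011
  p(0,2)=1/14: -0.0714 × log₂(0.0714) = 0.2720
  p(1,0)=3/14: -0.2143 × log₂(0.2143) = 0.4762
  p(1,1)=1/28: -0.0357 × log₂(0.0357) = 0.1717
  p(1,2)=3/14: -0.2143 × log₂(0.2143) = 0.4762
  p(2,0)=1/14: -0.0714 × log₂(0.0714) = 0.2720
  p(2,1)=1/14: -0.0714 × log₂(0.0714) = 0.2720
  p(2,2)=1/14: -0.0714 × log₂(0.0714) = 0.2720
H(X,Y) = 2.9583 bits


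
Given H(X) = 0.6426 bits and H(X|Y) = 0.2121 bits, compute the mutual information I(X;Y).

I(X;Y) = H(X) - H(X|Y)
I(X;Y) = 0.6426 - 0.2121 = 0.4305 bits


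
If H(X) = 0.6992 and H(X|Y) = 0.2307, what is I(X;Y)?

I(X;Y) = H(X) - H(X|Y)
I(X;Y) = 0.6992 - 0.2307 = 0.4685 bits


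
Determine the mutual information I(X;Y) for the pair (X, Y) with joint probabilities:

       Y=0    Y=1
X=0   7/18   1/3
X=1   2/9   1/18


H(X) = 0.8524, H(Y) = 0.9641, H(X,Y) = 1.7721
I(X;Y) = H(X) + H(Y) - H(X,Y) = 0.0444 bits


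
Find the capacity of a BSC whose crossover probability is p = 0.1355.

For BSC with error probability p:
C = 1 - H(p) where H(p) is binary entropy
H(0.1355) = -0.1355 × log₂(0.1355) - 0.8645 × log₂(0.8645)
H(p) = 0.5723
C = 1 - 0.5723 = 0.4277 bits/use


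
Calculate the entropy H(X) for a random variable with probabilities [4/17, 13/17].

H(X) = -Σ p(x) log₂ p(x)
  -4/17 × log₂(4/17) = 0.4912
  -13/17 × log₂(13/17) = 0.2960
H(X) = 0.7871 bits


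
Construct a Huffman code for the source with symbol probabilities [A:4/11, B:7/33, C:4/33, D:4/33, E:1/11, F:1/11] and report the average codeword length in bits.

Huffman tree construction:
Combine smallest probabilities repeatedly
Resulting codes:
  A: 11 (length 2)
  B: 01 (length 2)
  C: 100 (length 3)
  D: 101 (length 3)
  E: 000 (length 3)
  F: 001 (length 3)
Average length = Σ p(s) × length(s) = 2.4242 bits


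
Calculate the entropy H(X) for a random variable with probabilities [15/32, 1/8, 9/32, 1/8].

H(X) = -Σ p(x) log₂ p(x)
  -15/32 × log₂(15/32) = 0.5124
  -1/8 × log₂(1/8) = 0.3750
  -9/32 × log₂(9/32) = 0.5147
  -1/8 × log₂(1/8) = 0.3750
H(X) = 1.7771 bits


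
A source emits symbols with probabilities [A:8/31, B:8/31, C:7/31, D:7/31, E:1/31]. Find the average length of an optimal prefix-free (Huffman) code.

Huffman tree construction:
Combine smallest probabilities repeatedly
Resulting codes:
  A: 01 (length 2)
  B: 10 (length 2)
  C: 111 (length 3)
  D: 00 (length 2)
  E: 110 (length 3)
Average length = Σ p(s) × length(s) = 2.2581 bits


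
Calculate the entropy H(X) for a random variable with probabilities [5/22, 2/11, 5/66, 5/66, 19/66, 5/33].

H(X) = -Σ p(x) log₂ p(x)
  -5/22 × log₂(5/22) = 0.4858
  -2/11 × log₂(2/11) = 0.4472
  -5/66 × log₂(5/66) = 0.2820
  -5/66 × log₂(5/66) = 0.2820
  -19/66 × log₂(19/66) = 0.5172
  -5/33 × log₂(5/33) = 0.4125
H(X) = 2.4266 bits


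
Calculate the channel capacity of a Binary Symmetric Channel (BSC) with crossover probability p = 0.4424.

For BSC with error probability p:
C = 1 - H(p) where H(p) is binary entropy
H(0.4424) = -0.4424 × log₂(0.4424) - 0.5576 × log₂(0.5576)
H(p) = 0.9904
C = 1 - 0.9904 = 0.0096 bits/use


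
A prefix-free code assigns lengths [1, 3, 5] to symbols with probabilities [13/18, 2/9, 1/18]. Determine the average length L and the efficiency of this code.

Average length L = Σ p_i × l_i = 1.6667 bits
Entropy H = 1.0529 bits
Efficiency η = H/L × 100% = 63.18%


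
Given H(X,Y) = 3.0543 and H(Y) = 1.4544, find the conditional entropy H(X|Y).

Chain rule: H(X,Y) = H(X|Y) + H(Y)
H(X|Y) = H(X,Y) - H(Y) = 3.0543 - 1.4544 = 1.5999 bits


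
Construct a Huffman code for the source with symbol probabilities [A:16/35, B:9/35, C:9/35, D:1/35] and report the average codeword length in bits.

Huffman tree construction:
Combine smallest probabilities repeatedly
Resulting codes:
  A: 0 (length 1)
  B: 111 (length 3)
  C: 10 (length 2)
  D: 110 (length 3)
Average length = Σ p(s) × length(s) = 1.8286 bits


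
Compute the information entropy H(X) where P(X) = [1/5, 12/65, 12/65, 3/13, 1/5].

H(X) = -Σ p(x) log₂ p(x)
  -1/5 × log₂(1/5) = 0.4644
  -12/65 × log₂(12/65) = 0.4500
  -12/65 × log₂(12/65) = 0.4500
  -3/13 × log₂(3/13) = 0.4882
  -1/5 × log₂(1/5) = 0.4644
H(X) = 2.3169 bits


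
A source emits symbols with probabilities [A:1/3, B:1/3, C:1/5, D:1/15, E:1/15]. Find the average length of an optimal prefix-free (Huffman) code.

Huffman tree construction:
Combine smallest probabilities repeatedly
Resulting codes:
  A: 10 (length 2)
  B: 11 (length 2)
  C: 01 (length 2)
  D: 000 (length 3)
  E: 001 (length 3)
Average length = Σ p(s) × length(s) = 2.1333 bits


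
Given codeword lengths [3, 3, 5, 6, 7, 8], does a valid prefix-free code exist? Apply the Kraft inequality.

Kraft inequality: Σ 2^(-l_i) ≤ 1 for prefix-free code
Calculating: 2^(-3) + 2^(-3) + 2^(-5) + 2^(-6) + 2^(-7) + 2^(-8)
= 0.125 + 0.125 + 0.03125 + 0.015625 + 0.0078125 + 0.00390625
= 0.3086
Since 0.3086 ≤ 1, prefix-free code exists


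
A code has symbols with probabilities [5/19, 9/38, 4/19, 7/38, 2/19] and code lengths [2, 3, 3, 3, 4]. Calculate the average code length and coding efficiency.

Average length L = Σ p_i × l_i = 2.8421 bits
Entropy H = 2.2637 bits
Efficiency η = H/L × 100% = 79.65%


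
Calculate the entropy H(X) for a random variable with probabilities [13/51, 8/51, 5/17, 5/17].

H(X) = -Σ p(x) log₂ p(x)
  -13/51 × log₂(13/51) = 0.5027
  -8/51 × log₂(8/51) = 0.4192
  -5/17 × log₂(5/17) = 0.5193
  -5/17 × log₂(5/17) = 0.5193
H(X) = 1.9604 bits


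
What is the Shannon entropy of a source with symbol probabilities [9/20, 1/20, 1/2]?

H(X) = -Σ p(x) log₂ p(x)
  -9/20 × log₂(9/20) = 0.5184
  -1/20 × log₂(1/20) = 0.2161
  -1/2 × log₂(1/2) = 0.5000
H(X) = 1.2345 bits


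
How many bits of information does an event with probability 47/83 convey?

Information content I(x) = -log₂(p(x))
I = -log₂(47/83) = -log₂(0.5663)
I = 0.8205 bits


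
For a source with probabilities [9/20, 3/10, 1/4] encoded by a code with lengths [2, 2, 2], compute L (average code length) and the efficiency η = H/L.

Average length L = Σ p_i × l_i = 2.0000 bits
Entropy H = 1.5395 bits
Efficiency η = H/L × 100% = 76.97%


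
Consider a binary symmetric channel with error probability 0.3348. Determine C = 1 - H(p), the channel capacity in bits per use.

For BSC with error probability p:
C = 1 - H(p) where H(p) is binary entropy
H(0.3348) = -0.3348 × log₂(0.3348) - 0.6652 × log₂(0.6652)
H(p) = 0.9198
C = 1 - 0.9198 = 0.0802 bits/use


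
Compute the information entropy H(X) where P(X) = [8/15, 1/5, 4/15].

H(X) = -Σ p(x) log₂ p(x)
  -8/15 × log₂(8/15) = 0.4837
  -1/5 × log₂(1/5) = 0.4644
  -4/15 × log₂(4/15) = 0.5085
H(X) = 1.4566 bits


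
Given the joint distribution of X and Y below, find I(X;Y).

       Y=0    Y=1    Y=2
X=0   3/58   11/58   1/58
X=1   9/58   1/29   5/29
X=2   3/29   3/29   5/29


H(X) = 1.5657, H(Y) = 1.5820, H(X,Y) = 2.9132
I(X;Y) = H(X) + H(Y) - H(X,Y) = 0.2345 bits


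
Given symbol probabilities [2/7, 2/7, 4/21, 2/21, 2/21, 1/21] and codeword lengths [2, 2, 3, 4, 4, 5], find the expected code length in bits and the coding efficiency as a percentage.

Average length L = Σ p_i × l_i = 2.7143 bits
Entropy H = 2.3438 bits
Efficiency η = H/L × 100% = 86.35%


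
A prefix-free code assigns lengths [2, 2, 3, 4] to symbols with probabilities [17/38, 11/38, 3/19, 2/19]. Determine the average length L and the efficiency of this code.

Average length L = Σ p_i × l_i = 2.3684 bits
Entropy H = 1.7992 bits
Efficiency η = H/L × 100% = 75.97%


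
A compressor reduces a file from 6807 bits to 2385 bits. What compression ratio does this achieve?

Compression ratio = Original / Compressed
= 6807 / 2385 = 2.85:1


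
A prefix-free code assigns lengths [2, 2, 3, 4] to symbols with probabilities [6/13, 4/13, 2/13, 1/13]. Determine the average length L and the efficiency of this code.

Average length L = Σ p_i × l_i = 2.3077 bits
Entropy H = 1.7381 bits
Efficiency η = H/L × 100% = 75.32%


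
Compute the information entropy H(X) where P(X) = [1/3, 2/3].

H(X) = -Σ p(x) log₂ p(x)
  -1/3 × log₂(1/3) = 0.5283
  -2/3 × log₂(2/3) = 0.3900
H(X) = 0.9183 bits


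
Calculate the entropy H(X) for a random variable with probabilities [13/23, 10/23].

H(X) = -Σ p(x) log₂ p(x)
  -13/23 × log₂(13/23) = 0.4652
  -10/23 × log₂(10/23) = 0.5224
H(X) = 0.9877 bits


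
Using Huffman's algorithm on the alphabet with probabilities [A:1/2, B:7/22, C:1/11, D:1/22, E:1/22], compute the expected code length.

Huffman tree construction:
Combine smallest probabilities repeatedly
Resulting codes:
  A: 0 (length 1)
  B: 11 (length 2)
  C: 100 (length 3)
  D: 1010 (length 4)
  E: 1011 (length 4)
Average length = Σ p(s) × length(s) = 1.7727 bits


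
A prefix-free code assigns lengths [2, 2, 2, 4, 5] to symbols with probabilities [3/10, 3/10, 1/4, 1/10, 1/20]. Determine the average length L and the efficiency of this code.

Average length L = Σ p_i × l_i = 2.3500 bits
Entropy H = 2.0905 bits
Efficiency η = H/L × 100% = 88.96%


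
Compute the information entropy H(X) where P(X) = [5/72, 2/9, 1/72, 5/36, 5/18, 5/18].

H(X) = -Σ p(x) log₂ p(x)
  -5/72 × log₂(5/72) = 0.2672
  -2/9 × log₂(2/9) = 0.4822
  -1/72 × log₂(1/72) = 0.0857
  -5/36 × log₂(5/36) = 0.3956
  -5/18 × log₂(5/18) = 0.5133
  -5/18 × log₂(5/18) = 0.5133
H(X) = 2.2573 bits


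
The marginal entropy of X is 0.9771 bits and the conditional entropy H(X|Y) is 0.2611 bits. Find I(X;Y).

I(X;Y) = H(X) - H(X|Y)
I(X;Y) = 0.9771 - 0.2611 = 0.716 bits


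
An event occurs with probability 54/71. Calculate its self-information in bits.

Information content I(x) = -log₂(p(x))
I = -log₂(54/71) = -log₂(0.7606)
I = 0.3949 bits


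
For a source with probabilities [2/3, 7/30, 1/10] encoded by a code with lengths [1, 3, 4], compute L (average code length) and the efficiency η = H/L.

Average length L = Σ p_i × l_i = 1.7667 bits
Entropy H = 1.2121 bits
Efficiency η = H/L × 100% = 68.61%


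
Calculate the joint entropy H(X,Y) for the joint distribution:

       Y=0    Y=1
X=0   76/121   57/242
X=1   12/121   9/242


H(X,Y) = -Σ p(x,y) log₂ p(x,y)
  p(0,0)=76/121: -0.6281 × log₂(0.6281) = 0.4214
  p(0,1)=57/242: -0.2355 × log₂(0.2355) = 0.4913
  p(1,0)=12/121: -0.0992 × log₂(0.0992) = 0.3306
  p(1,1)=9/242: -0.0372 × log₂(0.0372) = 0.1766
H(X,Y) = 1.4200 bits


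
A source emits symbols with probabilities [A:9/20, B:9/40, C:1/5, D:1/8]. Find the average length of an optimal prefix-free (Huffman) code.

Huffman tree construction:
Combine smallest probabilities repeatedly
Resulting codes:
  A: 0 (length 1)
  B: 10 (length 2)
  C: 111 (length 3)
  D: 110 (length 3)
Average length = Σ p(s) × length(s) = 1.8750 bits


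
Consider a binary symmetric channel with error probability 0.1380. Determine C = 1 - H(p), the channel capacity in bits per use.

For BSC with error probability p:
C = 1 - H(p) where H(p) is binary entropy
H(0.1380) = -0.1380 × log₂(0.1380) - 0.8620 × log₂(0.8620)
H(p) = 0.5790
C = 1 - 0.5790 = 0.4210 bits/use


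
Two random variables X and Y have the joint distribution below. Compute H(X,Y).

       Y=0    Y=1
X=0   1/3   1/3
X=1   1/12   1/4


H(X,Y) = -Σ p(x,y) log₂ p(x,y)
  p(0,0)=1/3: -0.3333 × log₂(0.3333) = 0.5283
  p(0,1)=1/3: -0.3333 × log₂(0.3333) = 0.5283
  p(1,0)=1/12: -0.0833 × log₂(0.0833) = 0.2987
  p(1,1)=1/4: -0.2500 × log₂(0.2500) = 0.5000
H(X,Y) = 1.8554 bits


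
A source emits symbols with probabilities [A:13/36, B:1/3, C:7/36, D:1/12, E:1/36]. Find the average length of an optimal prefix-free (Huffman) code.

Huffman tree construction:
Combine smallest probabilities repeatedly
Resulting codes:
  A: 0 (length 1)
  B: 11 (length 2)
  C: 101 (length 3)
  D: 1001 (length 4)
  E: 1000 (length 4)
Average length = Σ p(s) × length(s) = 2.0556 bits


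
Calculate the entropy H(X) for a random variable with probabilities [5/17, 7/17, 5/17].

H(X) = -Σ p(x) log₂ p(x)
  -5/17 × log₂(5/17) = 0.5193
  -7/17 × log₂(7/17) = 0.5271
  -5/17 × log₂(5/17) = 0.5193
H(X) = 1.5657 bits


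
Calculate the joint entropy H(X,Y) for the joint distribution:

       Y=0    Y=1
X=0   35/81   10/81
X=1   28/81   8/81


H(X,Y) = -Σ p(x,y) log₂ p(x,y)
  p(0,0)=35/81: -0.4321 × log₂(0.4321) = 0.5231
  p(0,1)=10/81: -0.1235 × log₂(0.1235) = 0.3726
  p(1,0)=28/81: -0.3457 × log₂(0.3457) = 0.5298
  p(1,1)=8/81: -0.0988 × log₂(0.0988) = 0.3299
H(X,Y) = 1.7553 bits


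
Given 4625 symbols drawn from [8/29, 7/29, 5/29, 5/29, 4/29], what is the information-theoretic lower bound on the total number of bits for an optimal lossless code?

Entropy H = 2.2762 bits/symbol
Minimum bits = H × n = 2.2762 × 4625
= 10527.57 bits


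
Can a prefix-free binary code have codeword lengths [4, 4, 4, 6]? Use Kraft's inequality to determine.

Kraft inequality: Σ 2^(-l_i) ≤ 1 for prefix-free code
Calculating: 2^(-4) + 2^(-4) + 2^(-4) + 2^(-6)
= 0.0625 + 0.0625 + 0.0625 + 0.015625
= 0.2031
Since 0.2031 ≤ 1, prefix-free code exists


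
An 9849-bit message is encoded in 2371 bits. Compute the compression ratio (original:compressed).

Compression ratio = Original / Compressed
= 9849 / 2371 = 4.15:1


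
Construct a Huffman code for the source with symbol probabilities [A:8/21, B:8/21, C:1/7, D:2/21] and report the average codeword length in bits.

Huffman tree construction:
Combine smallest probabilities repeatedly
Resulting codes:
  A: 11 (length 2)
  B: 0 (length 1)
  C: 101 (length 3)
  D: 100 (length 3)
Average length = Σ p(s) × length(s) = 1.8571 bits


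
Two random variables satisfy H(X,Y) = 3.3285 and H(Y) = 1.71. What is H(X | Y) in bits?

Chain rule: H(X,Y) = H(X|Y) + H(Y)
H(X|Y) = H(X,Y) - H(Y) = 3.3285 - 1.71 = 1.6185 bits


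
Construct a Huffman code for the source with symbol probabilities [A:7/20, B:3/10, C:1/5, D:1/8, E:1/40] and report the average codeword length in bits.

Huffman tree construction:
Combine smallest probabilities repeatedly
Resulting codes:
  A: 11 (length 2)
  B: 10 (length 2)
  C: 01 (length 2)
  D: 001 (length 3)
  E: 000 (length 3)
Average length = Σ p(s) × length(s) = 2.1500 bits


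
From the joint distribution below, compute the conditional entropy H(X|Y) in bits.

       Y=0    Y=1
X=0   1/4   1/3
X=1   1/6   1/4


H(X|Y) = Σ_y p(y) H(X|Y=y)
  p(Y=0) = 5/12, H(X|Y=0) = 0.9710
  p(Y=1) = 7/12, H(X|Y=1) = 0.9852
H(X|Y) = 0.4167×0.9710 + 0.5833×0.9852 = 0.9793 bits


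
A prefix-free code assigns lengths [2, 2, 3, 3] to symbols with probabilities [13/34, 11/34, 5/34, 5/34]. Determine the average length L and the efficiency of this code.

Average length L = Σ p_i × l_i = 2.2941 bits
Entropy H = 1.8704 bits
Efficiency η = H/L × 100% = 81.53%


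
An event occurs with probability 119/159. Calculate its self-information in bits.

Information content I(x) = -log₂(p(x))
I = -log₂(119/159) = -log₂(0.7484)
I = 0.4181 bits


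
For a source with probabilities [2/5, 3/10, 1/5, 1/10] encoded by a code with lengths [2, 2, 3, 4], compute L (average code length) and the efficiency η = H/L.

Average length L = Σ p_i × l_i = 2.4000 bits
Entropy H = 1.8464 bits
Efficiency η = H/L × 100% = 76.93%


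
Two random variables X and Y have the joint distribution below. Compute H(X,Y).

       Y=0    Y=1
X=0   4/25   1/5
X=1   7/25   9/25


H(X,Y) = -Σ p(x,y) log₂ p(x,y)
  p(0,0)=4/25: -0.1600 × log₂(0.1600) = 0.4230
  p(0,1)=1/5: -0.2000 × log₂(0.2000) = 0.4644
  p(1,0)=7/25: -0.2800 × log₂(0.2800) = 0.5142
  p(1,1)=9/25: -0.3600 × log₂(0.3600) = 0.5306
H(X,Y) = 1.9322 bits


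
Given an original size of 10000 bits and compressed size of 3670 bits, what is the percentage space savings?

Space savings = (1 - Compressed/Original) × 100%
= (1 - 3670/10000) × 100%
= 63.30%


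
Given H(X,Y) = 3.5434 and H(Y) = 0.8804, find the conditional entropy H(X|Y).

Chain rule: H(X,Y) = H(X|Y) + H(Y)
H(X|Y) = H(X,Y) - H(Y) = 3.5434 - 0.8804 = 2.663 bits


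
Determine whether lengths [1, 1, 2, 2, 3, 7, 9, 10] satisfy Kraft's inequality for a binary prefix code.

Kraft inequality: Σ 2^(-l_i) ≤ 1 for prefix-free code
Calculating: 2^(-1) + 2^(-1) + 2^(-2) + 2^(-2) + 2^(-3) + 2^(-7) + 2^(-9) + 2^(-10)
= 0.5 + 0.5 + 0.25 + 0.25 + 0.125 + 0.0078125 + 0.001953125 + 0.0009765625
= 1.6357
Since 1.6357 > 1, prefix-free code does not exist


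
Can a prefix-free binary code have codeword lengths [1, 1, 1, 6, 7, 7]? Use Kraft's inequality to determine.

Kraft inequality: Σ 2^(-l_i) ≤ 1 for prefix-free code
Calculating: 2^(-1) + 2^(-1) + 2^(-1) + 2^(-6) + 2^(-7) + 2^(-7)
= 0.5 + 0.5 + 0.5 + 0.015625 + 0.0078125 + 0.0078125
= 1.5312
Since 1.5312 > 1, prefix-free code does not exist


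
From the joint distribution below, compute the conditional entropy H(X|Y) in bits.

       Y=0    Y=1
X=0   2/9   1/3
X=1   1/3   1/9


H(X|Y) = Σ_y p(y) H(X|Y=y)
  p(Y=0) = 5/9, H(X|Y=0) = 0.9710
  p(Y=1) = 4/9, H(X|Y=1) = 0.8113
H(X|Y) = 0.5556×0.9710 + 0.4444×0.8113 = 0.9000 bits


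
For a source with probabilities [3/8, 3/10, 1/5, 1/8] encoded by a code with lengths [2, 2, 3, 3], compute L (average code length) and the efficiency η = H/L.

Average length L = Σ p_i × l_i = 2.3250 bits
Entropy H = 1.8911 bits
Efficiency η = H/L × 100% = 81.34%


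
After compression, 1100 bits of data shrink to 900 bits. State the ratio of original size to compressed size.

Compression ratio = Original / Compressed
= 1100 / 900 = 1.22:1


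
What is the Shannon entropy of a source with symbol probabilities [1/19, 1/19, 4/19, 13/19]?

H(X) = -Σ p(x) log₂ p(x)
  -1/19 × log₂(1/19) = 0.2236
  -1/19 × log₂(1/19) = 0.2236
  -4/19 × log₂(4/19) = 0.4732
  -13/19 × log₂(13/19) = 0.3746
H(X) = 1.2950 bits


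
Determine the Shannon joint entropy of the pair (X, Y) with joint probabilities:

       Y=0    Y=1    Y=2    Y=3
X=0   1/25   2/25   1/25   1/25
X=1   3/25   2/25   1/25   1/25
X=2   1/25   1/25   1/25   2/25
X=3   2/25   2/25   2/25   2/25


H(X,Y) = -Σ p(x,y) log₂ p(x,y)
  p(0,0)=1/25: -0.0400 × log₂(0.0400) = 0.1858
  p(0,1)=2/25: -0.0800 × log₂(0.0800) = 0.2915
  p(0,2)=1/25: -0.0400 × log₂(0.0400) = 0.1858
  p(0,3)=1/25: -0.0400 × log₂(0.0400) = 0.1858
  p(1,0)=3/25: -0.1200 × log₂(0.1200) = 0.3671
  p(1,1)=2/25: -0.0800 × log₂(0.0800) = 0.2915
  p(1,2)=1/25: -0.0400 × log₂(0.0400) = 0.1858
  p(1,3)=1/25: -0.0400 × log₂(0.0400) = 0.1858
  p(2,0)=1/25: -0.0400 × log₂(0.0400) = 0.1858
  p(2,1)=1/25: -0.0400 × log₂(0.0400) = 0.1858
  p(2,2)=1/25: -0.0400 × log₂(0.0400) = 0.1858
  p(2,3)=2/25: -0.0800 × log₂(0.0800) = 0.2915
  p(3,0)=2/25: -0.0800 × log₂(0.0800) = 0.2915
  p(3,1)=2/25: -0.0800 × log₂(0.0800) = 0.2915
  p(3,2)=2/25: -0.0800 × log₂(0.0800) = 0.2915
  p(3,3)=2/25: -0.0800 × log₂(0.0800) = 0.2915
H(X,Y) = 3.8937 bits


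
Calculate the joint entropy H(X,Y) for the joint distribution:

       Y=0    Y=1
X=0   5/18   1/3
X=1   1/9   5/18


H(X,Y) = -Σ p(x,y) log₂ p(x,y)
  p(0,0)=5/18: -0.2778 × log₂(0.2778) = 0.5133
  p(0,1)=1/3: -0.3333 × log₂(0.3333) = 0.5283
  p(1,0)=1/9: -0.1111 × log₂(0.1111) = 0.3522
  p(1,1)=5/18: -0.2778 × log₂(0.2778) = 0.5133
H(X,Y) = 1.9072 bits


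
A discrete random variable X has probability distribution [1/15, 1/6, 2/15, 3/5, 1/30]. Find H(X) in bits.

H(X) = -Σ p(x) log₂ p(x)
  -1/15 × log₂(1/15) = 0.2605
  -1/6 × log₂(1/6) = 0.4308
  -2/15 × log₂(2/15) = 0.3876
  -3/5 × log₂(3/5) = 0.4422
  -1/30 × log₂(1/30) = 0.1636
H(X) = 1.6846 bits


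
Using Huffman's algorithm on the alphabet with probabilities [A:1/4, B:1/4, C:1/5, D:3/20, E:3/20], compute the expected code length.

Huffman tree construction:
Combine smallest probabilities repeatedly
Resulting codes:
  A: 01 (length 2)
  B: 10 (length 2)
  C: 00 (length 2)
  D: 110 (length 3)
  E: 111 (length 3)
Average length = Σ p(s) × length(s) = 2.3000 bits


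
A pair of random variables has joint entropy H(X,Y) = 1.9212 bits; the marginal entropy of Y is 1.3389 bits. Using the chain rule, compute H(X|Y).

Chain rule: H(X,Y) = H(X|Y) + H(Y)
H(X|Y) = H(X,Y) - H(Y) = 1.9212 - 1.3389 = 0.5823 bits


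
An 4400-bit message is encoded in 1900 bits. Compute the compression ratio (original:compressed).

Compression ratio = Original / Compressed
= 4400 / 1900 = 2.32:1


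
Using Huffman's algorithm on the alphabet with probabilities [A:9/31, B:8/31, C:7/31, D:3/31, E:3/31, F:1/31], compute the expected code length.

Huffman tree construction:
Combine smallest probabilities repeatedly
Resulting codes:
  A: 11 (length 2)
  B: 10 (length 2)
  C: 00 (length 2)
  D: 0111 (length 4)
  E: 010 (length 3)
  F: 0110 (length 4)
Average length = Σ p(s) × length(s) = 2.3548 bits


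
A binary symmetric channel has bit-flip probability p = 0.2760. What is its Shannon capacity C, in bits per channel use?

For BSC with error probability p:
C = 1 - H(p) where H(p) is binary entropy
H(0.2760) = -0.2760 × log₂(0.2760) - 0.7240 × log₂(0.7240)
H(p) = 0.8499
C = 1 - 0.8499 = 0.1501 bits/use


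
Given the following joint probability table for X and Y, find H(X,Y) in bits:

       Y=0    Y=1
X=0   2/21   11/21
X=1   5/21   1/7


H(X,Y) = -Σ p(x,y) log₂ p(x,y)
  p(0,0)=2/21: -0.0952 × log₂(0.0952) = 0.3231
  p(0,1)=11/21: -0.5238 × log₂(0.5238) = 0.4887
  p(1,0)=5/21: -0.2381 × log₂(0.2381) = 0.4929
  p(1,1)=1/7: -0.1429 × log₂(0.1429) = 0.4011
H(X,Y) = 1.7057 bits


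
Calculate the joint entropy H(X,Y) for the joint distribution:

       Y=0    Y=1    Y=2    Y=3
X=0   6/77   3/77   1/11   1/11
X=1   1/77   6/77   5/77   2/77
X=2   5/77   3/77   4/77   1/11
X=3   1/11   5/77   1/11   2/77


H(X,Y) = -Σ p(x,y) log₂ p(x,y)
  p(0,0)=6/77: -0.0779 × log₂(0.0779) = 0.2869
  p(0,1)=3/77: -0.0390 × log₂(0.0390) = 0.1824
  p(0,2)=1/11: -0.0909 × log₂(0.0909) = 0.3145
  p(0,3)=1/11: -0.0909 × log₂(0.0909) = 0.3145
  p(1,0)=1/77: -0.0130 × log₂(0.0130) = 0.0814
  p(1,1)=6/77: -0.0779 × log₂(0.0779) = 0.2869
  p(1,2)=5/77: -0.0649 × log₂(0.0649) = 0.2562
  p(1,3)=2/77: -0.0260 × log₂(0.0260) = 0.1368
  p(2,0)=5/77: -0.0649 × log₂(0.0649) = 0.2562
  p(2,1)=3/77: -0.0390 × log₂(0.0390) = 0.1824
  p(2,2)=4/77: -0.0519 × log₂(0.0519) = 0.2217
  p(2,3)=1/11: -0.0909 × log₂(0.0909) = 0.3145
  p(3,0)=1/11: -0.0909 × log₂(0.0909) = 0.3145
  p(3,1)=5/77: -0.0649 × log₂(0.0649) = 0.2562
  p(3,2)=1/11: -0.0909 × log₂(0.0909) = 0.3145
  p(3,3)=2/77: -0.0260 × log₂(0.0260) = 0.1368
H(X,Y) = 3.8562 bits


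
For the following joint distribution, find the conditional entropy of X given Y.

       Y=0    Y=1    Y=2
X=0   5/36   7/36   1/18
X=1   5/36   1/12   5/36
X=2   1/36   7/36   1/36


H(X|Y) = Σ_y p(y) H(X|Y=y)
  p(Y=0) = 11/36, H(X|Y=0) = 1.3486
  p(Y=1) = 17/36, H(X|Y=1) = 1.4958
  p(Y=2) = 2/9, H(X|Y=2) = 1.2988
H(X|Y) = 0.3056×1.3486 + 0.4722×1.4958 + 0.2222×1.2988 = 1.4071 bits


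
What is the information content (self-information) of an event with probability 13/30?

Information content I(x) = -log₂(p(x))
I = -log₂(13/30) = -log₂(0.4333)
I = 1.2065 bits


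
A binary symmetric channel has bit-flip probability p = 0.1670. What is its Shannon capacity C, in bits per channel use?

For BSC with error probability p:
C = 1 - H(p) where H(p) is binary entropy
H(0.1670) = -0.1670 × log₂(0.1670) - 0.8330 × log₂(0.8330)
H(p) = 0.6508
C = 1 - 0.6508 = 0.3492 bits/use


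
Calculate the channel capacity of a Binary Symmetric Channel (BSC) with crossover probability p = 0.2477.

For BSC with error probability p:
C = 1 - H(p) where H(p) is binary entropy
H(0.2477) = -0.2477 × log₂(0.2477) - 0.7523 × log₂(0.7523)
H(p) = 0.8076
C = 1 - 0.8076 = 0.1924 bits/use


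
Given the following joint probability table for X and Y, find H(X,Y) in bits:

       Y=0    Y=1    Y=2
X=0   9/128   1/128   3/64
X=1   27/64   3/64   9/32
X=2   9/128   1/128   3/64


H(X,Y) = -Σ p(x,y) log₂ p(x,y)
  p(0,0)=9/128: -0.0703 × log₂(0.0703) = 0.2693
  p(0,1)=1/128: -0.0078 × log₂(0.0078) = 0.0547
  p(0,2)=3/64: -0.0469 × log₂(0.0469) = 0.2070
  p(1,0)=27/64: -0.4219 × log₂(0.4219) = 0.5253
  p(1,1)=3/64: -0.0469 × log₂(0.0469) = 0.2070
  p(1,2)=9/32: -0.2812 × log₂(0.2812) = 0.5147
  p(2,0)=9/128: -0.0703 × log₂(0.0703) = 0.2693
  p(2,1)=1/128: -0.0078 × log₂(0.0078) = 0.0547
  p(2,2)=3/64: -0.0469 × log₂(0.0469) = 0.2070
H(X,Y) = 2.3088 bits


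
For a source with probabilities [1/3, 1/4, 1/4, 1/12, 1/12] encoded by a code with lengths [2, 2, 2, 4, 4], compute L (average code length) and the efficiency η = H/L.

Average length L = Σ p_i × l_i = 2.3333 bits
Entropy H = 2.1258 bits
Efficiency η = H/L × 100% = 91.11%


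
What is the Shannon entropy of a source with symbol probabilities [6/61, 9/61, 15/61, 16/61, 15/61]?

H(X) = -Σ p(x) log₂ p(x)
  -6/61 × log₂(6/61) = 0.3291
  -9/61 × log₂(9/61) = 0.4073
  -15/61 × log₂(15/61) = 0.4977
  -16/61 × log₂(16/61) = 0.5064
  -15/61 × log₂(15/61) = 0.4977
H(X) = 2.2382 bits


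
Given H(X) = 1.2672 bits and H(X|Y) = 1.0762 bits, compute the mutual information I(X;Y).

I(X;Y) = H(X) - H(X|Y)
I(X;Y) = 1.2672 - 1.0762 = 0.191 bits


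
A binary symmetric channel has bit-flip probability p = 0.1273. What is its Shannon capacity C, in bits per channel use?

For BSC with error probability p:
C = 1 - H(p) where H(p) is binary entropy
H(0.1273) = -0.1273 × log₂(0.1273) - 0.8727 × log₂(0.8727)
H(p) = 0.5500
C = 1 - 0.5500 = 0.4500 bits/use


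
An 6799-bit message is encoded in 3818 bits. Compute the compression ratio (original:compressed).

Compression ratio = Original / Compressed
= 6799 / 3818 = 1.78:1


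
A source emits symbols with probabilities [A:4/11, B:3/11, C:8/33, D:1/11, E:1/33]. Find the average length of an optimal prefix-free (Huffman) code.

Huffman tree construction:
Combine smallest probabilities repeatedly
Resulting codes:
  A: 11 (length 2)
  B: 10 (length 2)
  C: 01 (length 2)
  D: 001 (length 3)
  E: 000 (length 3)
Average length = Σ p(s) × length(s) = 2.1212 bits


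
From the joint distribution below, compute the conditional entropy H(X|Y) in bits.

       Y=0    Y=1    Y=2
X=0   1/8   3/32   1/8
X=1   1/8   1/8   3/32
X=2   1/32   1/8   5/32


H(X|Y) = Σ_y p(y) H(X|Y=y)
  p(Y=0) = 9/32, H(X|Y=0) = 1.3921
  p(Y=1) = 11/32, H(X|Y=1) = 1.5726
  p(Y=2) = 3/8, H(X|Y=2) = 1.5546
H(X|Y) = 0.2812×1.3921 + 0.3438×1.5726 + 0.3750×1.5546 = 1.5151 bits


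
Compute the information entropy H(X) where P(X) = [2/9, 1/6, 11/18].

H(X) = -Σ p(x) log₂ p(x)
  -2/9 × log₂(2/9) = 0.4822
  -1/6 × log₂(1/6) = 0.4308
  -11/18 × log₂(11/18) = 0.4342
H(X) = 1.3472 bits


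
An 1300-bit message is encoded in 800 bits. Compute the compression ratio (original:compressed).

Compression ratio = Original / Compressed
= 1300 / 800 = 1.62:1


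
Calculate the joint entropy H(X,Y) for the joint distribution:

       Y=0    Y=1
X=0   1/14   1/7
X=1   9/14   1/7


H(X,Y) = -Σ p(x,y) log₂ p(x,y)
  p(0,0)=1/14: -0.0714 × log₂(0.0714) = 0.2720
  p(0,1)=1/7: -0.1429 × log₂(0.1429) = 0.4011
  p(1,0)=9/14: -0.6429 × log₂(0.6429) = 0.4098
  p(1,1)=1/7: -0.1429 × log₂(0.1429) = 0.4011
H(X,Y) = 1.4838 bits


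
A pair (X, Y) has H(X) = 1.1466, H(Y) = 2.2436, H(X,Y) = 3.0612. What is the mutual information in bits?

I(X;Y) = H(X) + H(Y) - H(X,Y)
I(X;Y) = 1.1466 + 2.2436 - 3.0612 = 0.329 bits


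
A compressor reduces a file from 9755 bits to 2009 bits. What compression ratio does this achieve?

Compression ratio = Original / Compressed
= 9755 / 2009 = 4.86:1


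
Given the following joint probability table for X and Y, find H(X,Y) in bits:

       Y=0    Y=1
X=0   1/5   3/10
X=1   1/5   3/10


H(X,Y) = -Σ p(x,y) log₂ p(x,y)
  p(0,0)=1/5: -0.2000 × log₂(0.2000) = 0.4644
  p(0,1)=3/10: -0.3000 × log₂(0.3000) = 0.5211
  p(1,0)=1/5: -0.2000 × log₂(0.2000) = 0.4644
  p(1,1)=3/10: -0.3000 × log₂(0.3000) = 0.5211
H(X,Y) = 1.9710 bits
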